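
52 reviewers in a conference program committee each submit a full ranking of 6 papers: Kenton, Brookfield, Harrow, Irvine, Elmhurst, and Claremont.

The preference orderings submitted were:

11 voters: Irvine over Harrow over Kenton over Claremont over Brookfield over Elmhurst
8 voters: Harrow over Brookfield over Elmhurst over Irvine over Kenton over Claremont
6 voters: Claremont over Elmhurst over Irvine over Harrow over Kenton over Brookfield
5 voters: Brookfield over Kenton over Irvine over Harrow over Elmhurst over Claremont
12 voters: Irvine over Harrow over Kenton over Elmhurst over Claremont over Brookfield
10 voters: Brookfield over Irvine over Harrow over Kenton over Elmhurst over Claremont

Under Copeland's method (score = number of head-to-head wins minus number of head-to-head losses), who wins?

Irvine

Pairwise results:
  Kenton vs Brookfield: Kenton wins 29–23.
  Kenton vs Harrow: Harrow wins 47–5.
  Kenton vs Irvine: Irvine wins 47–5.
  Kenton vs Elmhurst: Kenton wins 38–14.
  Kenton vs Claremont: Kenton wins 46–6.
  Brookfield vs Harrow: Harrow wins 37–15.
  Brookfield vs Irvine: Irvine wins 29–23.
  Brookfield vs Elmhurst: Brookfield wins 34–18.
  Brookfield vs Claremont: Claremont wins 29–23.
  Harrow vs Irvine: Irvine wins 44–8.
  Harrow vs Elmhurst: Harrow wins 46–6.
  Harrow vs Claremont: Harrow wins 46–6.
  Irvine vs Elmhurst: Irvine wins 38–14.
  Irvine vs Claremont: Irvine wins 46–6.
  Elmhurst vs Claremont: Elmhurst wins 35–17.
Copeland scores (wins − losses):
  Kenton: 3 − 2 = 1
  Brookfield: 1 − 4 = -3
  Harrow: 4 − 1 = 3
  Irvine: 5 − 0 = 5
  Elmhurst: 1 − 4 = -3
  Claremont: 1 − 4 = -3
Irvine has the best Copeland score.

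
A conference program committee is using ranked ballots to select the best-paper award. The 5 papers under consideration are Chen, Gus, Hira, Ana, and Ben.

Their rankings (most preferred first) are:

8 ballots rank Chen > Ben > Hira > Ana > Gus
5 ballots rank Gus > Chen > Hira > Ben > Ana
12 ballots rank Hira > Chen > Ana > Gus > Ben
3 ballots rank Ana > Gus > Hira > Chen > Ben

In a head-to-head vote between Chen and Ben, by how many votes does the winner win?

28

Ballots ranking Chen above Ben: 8+5+12+3 = 28.
Ballots ranking Ben above Chen: 0.
Chen wins 28–0, a margin of 28.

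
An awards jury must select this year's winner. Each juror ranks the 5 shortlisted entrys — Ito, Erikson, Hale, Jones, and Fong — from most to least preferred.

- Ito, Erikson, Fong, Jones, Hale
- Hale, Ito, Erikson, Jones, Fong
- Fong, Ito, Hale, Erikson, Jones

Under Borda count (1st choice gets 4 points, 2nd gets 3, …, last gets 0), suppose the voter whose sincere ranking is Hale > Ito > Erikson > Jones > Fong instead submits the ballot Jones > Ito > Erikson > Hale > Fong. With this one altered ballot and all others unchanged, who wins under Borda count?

Ito

Borda totals with the altered ballot: Ito 10, Erikson 6, Hale 3, Jones 5, Fong 6.
The winner is unchanged: still Ito.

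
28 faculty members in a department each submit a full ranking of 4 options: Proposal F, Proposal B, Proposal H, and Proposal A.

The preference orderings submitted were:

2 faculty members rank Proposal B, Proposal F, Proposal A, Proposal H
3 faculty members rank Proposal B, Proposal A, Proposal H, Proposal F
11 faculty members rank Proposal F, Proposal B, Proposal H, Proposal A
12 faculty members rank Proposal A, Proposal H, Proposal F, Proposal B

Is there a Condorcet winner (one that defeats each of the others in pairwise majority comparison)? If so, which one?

None — there is no Condorcet winner

Head-to-head results (28 voters total):
Proposal F vs Proposal B: Proposal F wins 23–5.
Proposal F vs Proposal H: Proposal H wins 15–13.
Proposal F vs Proposal A: Proposal A wins 15–13.
Proposal B vs Proposal H: Proposal B wins 16–12.
Proposal B vs Proposal A: Proposal B wins 16–12.
Proposal H vs Proposal A: Proposal A wins 17–11.
No candidate beats all others: Proposal F beats Proposal B beats Proposal H beats Proposal F, a majority cycle.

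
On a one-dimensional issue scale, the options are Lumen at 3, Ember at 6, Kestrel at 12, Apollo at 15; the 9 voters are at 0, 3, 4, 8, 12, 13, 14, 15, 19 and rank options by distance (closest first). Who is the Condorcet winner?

Kestrel

With single-peaked preferences on a line, the Condorcet winner is the candidate closest to the median voter.
The median voter (position 12) is closest to Kestrel at 12.
Check: Kestrel vs Ember — voters closer to Kestrel: 5 of 9.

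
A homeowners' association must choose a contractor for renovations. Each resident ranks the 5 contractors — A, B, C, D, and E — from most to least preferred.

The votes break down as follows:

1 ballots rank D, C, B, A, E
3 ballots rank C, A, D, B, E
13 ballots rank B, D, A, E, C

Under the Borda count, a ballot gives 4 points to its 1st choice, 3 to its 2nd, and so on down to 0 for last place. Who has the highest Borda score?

Borda scores:
  A: 1 + 3·3 + 13·2 = 36
  B: 2 + 3·1 + 13·4 = 57
  C: 3 + 3·4 + 13·0 = 15
  D: 4 + 3·2 + 13·3 = 49
  E: 0 + 3·0 + 13·1 = 13
B has the highest total.

B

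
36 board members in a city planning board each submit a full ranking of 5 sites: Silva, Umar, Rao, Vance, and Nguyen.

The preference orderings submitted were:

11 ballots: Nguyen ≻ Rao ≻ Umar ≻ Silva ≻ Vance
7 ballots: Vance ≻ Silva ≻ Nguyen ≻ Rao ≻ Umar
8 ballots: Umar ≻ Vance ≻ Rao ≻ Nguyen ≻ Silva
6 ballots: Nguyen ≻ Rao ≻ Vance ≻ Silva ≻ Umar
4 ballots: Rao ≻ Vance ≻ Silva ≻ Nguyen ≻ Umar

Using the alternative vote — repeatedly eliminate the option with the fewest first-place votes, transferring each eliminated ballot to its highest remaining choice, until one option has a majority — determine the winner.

Round 1: Nguyen 17, Umar 8, Vance 7, Rao 4, Silva 0. Silva has the fewest and is eliminated.
Round 2: Nguyen 17, Umar 8, Vance 7, Rao 4. Rao has the fewest and is eliminated.
Round 3: Nguyen 17, Vance 11, Umar 8. Umar has the fewest and is eliminated.
Round 4: Vance 19, Nguyen 17. Vance has a majority.

Vance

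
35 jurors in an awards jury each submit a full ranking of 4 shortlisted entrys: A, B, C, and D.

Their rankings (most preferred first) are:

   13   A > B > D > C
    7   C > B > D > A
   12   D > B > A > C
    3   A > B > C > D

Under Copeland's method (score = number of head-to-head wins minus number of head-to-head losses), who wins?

Pairwise results:
  A vs B: B wins 19–16.
  A vs C: A wins 28–7.
  A vs D: D wins 19–16.
  B vs C: B wins 28–7.
  B vs D: B wins 23–12.
  C vs D: D wins 25–10.
Copeland scores (wins − losses):
  A: 1 − 2 = -1
  B: 3 − 0 = 3
  C: 0 − 3 = -3
  D: 2 − 1 = 1
B has the best Copeland score.

B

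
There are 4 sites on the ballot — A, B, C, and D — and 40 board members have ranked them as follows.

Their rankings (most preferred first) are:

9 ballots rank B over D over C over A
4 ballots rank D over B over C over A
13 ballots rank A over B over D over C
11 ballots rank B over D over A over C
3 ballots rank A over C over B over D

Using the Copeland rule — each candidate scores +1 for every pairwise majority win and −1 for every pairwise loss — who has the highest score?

Pairwise results:
  A vs B: B wins 24–16.
  A vs C: A wins 27–13.
  A vs D: D wins 24–16.
  B vs C: B wins 37–3.
  B vs D: B wins 36–4.
  C vs D: D wins 37–3.
Copeland scores (wins − losses):
  A: 1 − 2 = -1
  B: 3 − 0 = 3
  C: 0 − 3 = -3
  D: 2 − 1 = 1
B has the best Copeland score.

B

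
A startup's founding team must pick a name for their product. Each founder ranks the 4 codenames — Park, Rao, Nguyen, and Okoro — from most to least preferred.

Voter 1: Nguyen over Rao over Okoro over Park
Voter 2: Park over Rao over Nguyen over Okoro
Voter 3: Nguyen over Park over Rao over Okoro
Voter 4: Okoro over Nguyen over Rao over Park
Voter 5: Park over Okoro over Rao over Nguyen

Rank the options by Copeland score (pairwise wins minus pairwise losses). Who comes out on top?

Nguyen

Pairwise results:
  Park vs Rao: Park wins 3–2.
  Park vs Nguyen: Nguyen wins 3–2.
  Park vs Okoro: Park wins 3–2.
  Rao vs Nguyen: Nguyen wins 3–2.
  Rao vs Okoro: Rao wins 3–2.
  Nguyen vs Okoro: Nguyen wins 3–2.
Copeland scores (wins − losses):
  Park: 2 − 1 = 1
  Rao: 1 − 2 = -1
  Nguyen: 3 − 0 = 3
  Okoro: 0 − 3 = -3
Nguyen has the best Copeland score.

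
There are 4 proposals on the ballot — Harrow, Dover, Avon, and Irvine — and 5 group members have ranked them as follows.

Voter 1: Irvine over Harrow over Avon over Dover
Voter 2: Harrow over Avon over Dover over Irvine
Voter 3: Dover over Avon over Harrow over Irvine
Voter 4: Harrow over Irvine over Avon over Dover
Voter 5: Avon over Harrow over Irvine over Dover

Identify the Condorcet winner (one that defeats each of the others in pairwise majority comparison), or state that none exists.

Harrow

Head-to-head results (5 voters total):
Harrow vs Dover: Harrow wins 4–1.
Harrow vs Avon: Harrow wins 3–2.
Harrow vs Irvine: Harrow wins 4–1.
Dover vs Avon: Avon wins 4–1.
Dover vs Irvine: Irvine wins 3–2.
Avon vs Irvine: Avon wins 3–2.
Harrow beats each rival — Dover (4–1), Avon (3–2), Irvine (4–1) — so Harrow is the Condorcet winner.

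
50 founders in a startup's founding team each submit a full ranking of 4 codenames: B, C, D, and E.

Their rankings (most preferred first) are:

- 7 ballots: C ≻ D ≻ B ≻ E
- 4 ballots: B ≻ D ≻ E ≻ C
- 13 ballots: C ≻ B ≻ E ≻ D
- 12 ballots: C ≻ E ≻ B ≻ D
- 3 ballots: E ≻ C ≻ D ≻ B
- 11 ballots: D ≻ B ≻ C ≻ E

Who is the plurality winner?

First-place vote totals:
  B: 4
  C: 32
  D: 11
  E: 3
C has the most first-place votes.

C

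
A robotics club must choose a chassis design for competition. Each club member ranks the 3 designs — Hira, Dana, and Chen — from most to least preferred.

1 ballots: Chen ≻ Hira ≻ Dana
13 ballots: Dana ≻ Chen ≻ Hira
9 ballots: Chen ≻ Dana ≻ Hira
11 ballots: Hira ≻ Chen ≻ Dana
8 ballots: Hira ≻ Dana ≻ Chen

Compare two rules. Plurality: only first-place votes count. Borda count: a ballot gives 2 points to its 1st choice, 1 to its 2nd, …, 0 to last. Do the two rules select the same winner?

Plurality first-place counts: Hira 19, Dana 13, Chen 10 → Hira.
Borda totals: Hira 39, Dana 43, Chen 44 → Chen.
The two rules disagree: plurality picks Hira, Borda picks Chen.

No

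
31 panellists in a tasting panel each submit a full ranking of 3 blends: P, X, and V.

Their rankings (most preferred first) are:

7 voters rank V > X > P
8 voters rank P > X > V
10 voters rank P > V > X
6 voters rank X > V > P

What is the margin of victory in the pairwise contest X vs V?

3

Ballots ranking X above V: 8+6 = 14.
Ballots ranking V above X: 7+10 = 17.
V wins 17–14, a margin of 3.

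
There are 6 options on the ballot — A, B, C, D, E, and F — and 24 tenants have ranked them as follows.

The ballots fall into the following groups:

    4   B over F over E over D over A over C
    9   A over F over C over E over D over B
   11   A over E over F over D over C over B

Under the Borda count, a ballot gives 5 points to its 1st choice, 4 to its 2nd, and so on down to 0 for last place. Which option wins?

Borda scores:
  A: 4·1 + 9·5 + 11·5 = 104
  B: 4·5 + 9·0 + 11·0 = 20
  C: 4·0 + 9·3 + 11·1 = 38
  D: 4·2 + 9·1 + 11·2 = 39
  E: 4·3 + 9·2 + 11·4 = 74
  F: 4·4 + 9·4 + 11·3 = 85
A has the highest total.

A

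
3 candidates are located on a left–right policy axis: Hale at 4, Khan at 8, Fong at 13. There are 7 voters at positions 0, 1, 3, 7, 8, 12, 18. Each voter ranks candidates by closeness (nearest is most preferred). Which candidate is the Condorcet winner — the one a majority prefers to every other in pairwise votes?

Khan

With single-peaked preferences on a line, the Condorcet winner is the candidate closest to the median voter.
The median voter (position 7) is closest to Khan at 8.
Check: Khan vs Hale — voters closer to Khan: 4 of 7.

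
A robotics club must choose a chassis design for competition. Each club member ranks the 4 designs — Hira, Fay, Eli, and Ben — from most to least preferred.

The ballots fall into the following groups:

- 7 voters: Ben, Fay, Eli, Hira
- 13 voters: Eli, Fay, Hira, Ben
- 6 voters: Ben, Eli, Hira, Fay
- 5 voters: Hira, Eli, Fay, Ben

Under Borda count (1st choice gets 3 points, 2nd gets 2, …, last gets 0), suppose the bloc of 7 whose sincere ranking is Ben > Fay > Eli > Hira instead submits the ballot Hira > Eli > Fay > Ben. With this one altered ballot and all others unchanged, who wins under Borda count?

Borda totals with the altered ballot: Hira 55, Fay 38, Eli 75, Ben 18.
The winner is unchanged: still Eli.

Eli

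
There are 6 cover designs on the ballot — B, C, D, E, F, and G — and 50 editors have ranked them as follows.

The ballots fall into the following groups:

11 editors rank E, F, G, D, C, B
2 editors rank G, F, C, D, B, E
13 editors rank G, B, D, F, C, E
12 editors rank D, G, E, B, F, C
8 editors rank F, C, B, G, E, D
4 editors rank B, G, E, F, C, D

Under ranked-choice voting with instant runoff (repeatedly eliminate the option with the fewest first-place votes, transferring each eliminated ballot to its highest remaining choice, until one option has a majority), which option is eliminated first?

Round 1: G 15, D 12, E 11, F 8, B 4, C 0. C has the fewest and is eliminated.
Round 2: G 15, D 12, E 11, F 8, B 4. B has the fewest and is eliminated.
Round 3: G 19, D 12, E 11, F 8. F has the fewest and is eliminated.
Round 4: G 27, D 12, E 11. G has a majority.

C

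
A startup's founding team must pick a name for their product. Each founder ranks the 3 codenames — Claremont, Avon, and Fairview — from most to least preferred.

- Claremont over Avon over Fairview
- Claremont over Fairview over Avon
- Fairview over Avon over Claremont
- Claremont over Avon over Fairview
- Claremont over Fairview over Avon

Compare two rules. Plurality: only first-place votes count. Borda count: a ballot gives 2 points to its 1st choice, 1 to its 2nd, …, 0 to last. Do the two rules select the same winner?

Yes

Plurality first-place counts: Claremont 4, Avon 0, Fairview 1 → Claremont.
Borda totals: Claremont 8, Avon 3, Fairview 4 → Claremont.
The two rules agree on Claremont.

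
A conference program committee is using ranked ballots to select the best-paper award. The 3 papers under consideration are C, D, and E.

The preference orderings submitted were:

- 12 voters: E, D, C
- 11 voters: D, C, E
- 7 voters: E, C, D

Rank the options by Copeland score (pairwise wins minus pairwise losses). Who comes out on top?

E

Pairwise results:
  C vs D: D wins 23–7.
  C vs E: E wins 19–11.
  D vs E: E wins 19–11.
Copeland scores (wins − losses):
  C: 0 − 2 = -2
  D: 1 − 1 = 0
  E: 2 − 0 = 2
E has the best Copeland score.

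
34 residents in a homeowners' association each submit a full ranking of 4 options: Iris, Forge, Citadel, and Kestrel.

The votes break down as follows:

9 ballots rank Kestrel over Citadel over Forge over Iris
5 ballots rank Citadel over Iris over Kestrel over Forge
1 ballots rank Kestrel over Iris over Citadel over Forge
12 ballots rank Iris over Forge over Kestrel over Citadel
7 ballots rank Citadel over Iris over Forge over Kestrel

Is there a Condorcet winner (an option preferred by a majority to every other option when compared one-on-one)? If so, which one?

No Condorcet winner

Head-to-head results (34 voters total):
Iris vs Forge: Iris wins 25–9.
Iris vs Citadel: Citadel wins 21–13.
Iris vs Kestrel: Iris wins 24–10.
Forge vs Citadel: Citadel wins 22–12.
Forge vs Kestrel: Forge wins 19–15.
Citadel vs Kestrel: Kestrel wins 22–12.
No candidate beats all others: Iris beats Kestrel beats Citadel beats Iris, a majority cycle.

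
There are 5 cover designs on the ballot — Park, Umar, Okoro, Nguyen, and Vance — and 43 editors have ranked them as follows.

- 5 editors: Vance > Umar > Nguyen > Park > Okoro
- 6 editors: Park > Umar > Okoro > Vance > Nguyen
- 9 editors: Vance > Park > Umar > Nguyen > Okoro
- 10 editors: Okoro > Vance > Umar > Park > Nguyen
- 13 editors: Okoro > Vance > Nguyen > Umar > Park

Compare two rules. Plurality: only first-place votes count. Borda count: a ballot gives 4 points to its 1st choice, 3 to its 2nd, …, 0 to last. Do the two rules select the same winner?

No

Plurality first-place counts: Park 6, Umar 0, Okoro 23, Nguyen 0, Vance 14 → Okoro.
Borda totals: Park 66, Umar 84, Okoro 104, Nguyen 45, Vance 131 → Vance.
The two rules disagree: plurality picks Okoro, Borda picks Vance.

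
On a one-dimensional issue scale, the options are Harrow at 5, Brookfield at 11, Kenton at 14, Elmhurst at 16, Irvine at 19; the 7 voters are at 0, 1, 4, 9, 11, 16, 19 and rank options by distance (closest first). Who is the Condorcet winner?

With single-peaked preferences on a line, the Condorcet winner is the candidate closest to the median voter.
The median voter (position 9) is closest to Brookfield at 11.
Check: Brookfield vs Irvine — voters closer to Brookfield: 5 of 7.

Brookfield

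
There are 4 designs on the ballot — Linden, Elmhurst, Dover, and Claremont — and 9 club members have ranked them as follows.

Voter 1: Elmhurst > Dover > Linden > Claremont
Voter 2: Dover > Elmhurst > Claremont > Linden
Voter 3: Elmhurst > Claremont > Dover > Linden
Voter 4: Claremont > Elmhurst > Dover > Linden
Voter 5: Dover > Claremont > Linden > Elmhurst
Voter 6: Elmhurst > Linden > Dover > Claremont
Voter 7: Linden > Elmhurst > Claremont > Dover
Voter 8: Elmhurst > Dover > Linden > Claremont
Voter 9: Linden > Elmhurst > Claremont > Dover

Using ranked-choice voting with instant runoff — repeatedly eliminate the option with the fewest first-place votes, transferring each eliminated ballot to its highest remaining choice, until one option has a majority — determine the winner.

Round 1: Elmhurst 4, Linden 2, Dover 2, Claremont 1. Claremont has the fewest and is eliminated.
Round 2: Elmhurst 5, Linden 2, Dover 2. Elmhurst has a majority.

Elmhurst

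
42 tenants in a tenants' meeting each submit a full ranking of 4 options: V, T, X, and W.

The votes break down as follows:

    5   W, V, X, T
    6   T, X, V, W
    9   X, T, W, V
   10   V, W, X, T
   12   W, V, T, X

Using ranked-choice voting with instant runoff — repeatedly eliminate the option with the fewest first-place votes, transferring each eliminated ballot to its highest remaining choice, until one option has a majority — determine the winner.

Round 1: W 17, V 10, X 9, T 6. T has the fewest and is eliminated.
Round 2: W 17, X 15, V 10. V has the fewest and is eliminated.
Round 3: W 27, X 15. W has a majority.

W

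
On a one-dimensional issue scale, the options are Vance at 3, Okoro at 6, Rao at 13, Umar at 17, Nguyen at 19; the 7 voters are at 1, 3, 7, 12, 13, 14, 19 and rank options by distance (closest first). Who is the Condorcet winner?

With single-peaked preferences on a line, the Condorcet winner is the candidate closest to the median voter.
The median voter (position 12) is closest to Rao at 13.
Check: Rao vs Nguyen — voters closer to Rao: 6 of 7.

Rao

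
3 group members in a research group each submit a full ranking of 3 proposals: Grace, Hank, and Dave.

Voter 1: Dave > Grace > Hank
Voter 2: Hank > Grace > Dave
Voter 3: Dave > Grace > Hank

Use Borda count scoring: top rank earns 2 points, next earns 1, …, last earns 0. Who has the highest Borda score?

Borda scores:
  Grace: 1 + 1 + 1 = 3
  Hank: 0 + 2 + 0 = 2
  Dave: 2 + 0 + 2 = 4
Dave has the highest total.

Dave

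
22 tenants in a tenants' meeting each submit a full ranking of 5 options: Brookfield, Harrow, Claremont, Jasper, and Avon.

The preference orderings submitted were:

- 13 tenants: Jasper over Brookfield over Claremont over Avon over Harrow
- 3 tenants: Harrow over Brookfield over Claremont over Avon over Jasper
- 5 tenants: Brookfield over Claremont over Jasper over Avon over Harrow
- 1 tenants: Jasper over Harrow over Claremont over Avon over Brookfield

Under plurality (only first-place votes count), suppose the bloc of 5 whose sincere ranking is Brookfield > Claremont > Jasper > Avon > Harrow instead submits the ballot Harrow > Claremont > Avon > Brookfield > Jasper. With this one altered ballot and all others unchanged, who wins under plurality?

Jasper

First-place totals with the altered ballot: Brookfield 0, Harrow 8, Claremont 0, Jasper 14, Avon 0.
The winner is unchanged: still Jasper.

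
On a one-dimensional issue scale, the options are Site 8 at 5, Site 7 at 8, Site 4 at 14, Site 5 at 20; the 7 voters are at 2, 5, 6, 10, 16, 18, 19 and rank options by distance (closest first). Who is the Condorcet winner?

Site 7

With single-peaked preferences on a line, the Condorcet winner is the candidate closest to the median voter.
The median voter (position 10) is closest to Site 7 at 8.
Check: Site 7 vs Site 8 — voters closer to Site 7: 4 of 7.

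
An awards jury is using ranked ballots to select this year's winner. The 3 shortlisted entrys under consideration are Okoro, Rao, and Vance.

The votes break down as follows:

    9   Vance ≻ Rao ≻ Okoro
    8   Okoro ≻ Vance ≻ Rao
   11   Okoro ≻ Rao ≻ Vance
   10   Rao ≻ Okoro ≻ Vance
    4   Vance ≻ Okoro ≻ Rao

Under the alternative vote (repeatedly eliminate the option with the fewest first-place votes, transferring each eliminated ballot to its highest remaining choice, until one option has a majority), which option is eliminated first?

Round 1: Okoro 19, Vance 13, Rao 10. Rao has the fewest and is eliminated.
Round 2: Okoro 29, Vance 13. Okoro has a majority.

Rao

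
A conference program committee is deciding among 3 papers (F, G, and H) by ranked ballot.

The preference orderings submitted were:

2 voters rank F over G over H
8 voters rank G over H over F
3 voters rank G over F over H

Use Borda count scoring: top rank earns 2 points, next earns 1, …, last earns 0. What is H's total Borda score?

8

Borda scores:
  F: 2·2 + 8·0 + 3·1 = 7
  G: 2·1 + 8·2 + 3·2 = 24
  H: 2·0 + 8·1 + 3·0 = 8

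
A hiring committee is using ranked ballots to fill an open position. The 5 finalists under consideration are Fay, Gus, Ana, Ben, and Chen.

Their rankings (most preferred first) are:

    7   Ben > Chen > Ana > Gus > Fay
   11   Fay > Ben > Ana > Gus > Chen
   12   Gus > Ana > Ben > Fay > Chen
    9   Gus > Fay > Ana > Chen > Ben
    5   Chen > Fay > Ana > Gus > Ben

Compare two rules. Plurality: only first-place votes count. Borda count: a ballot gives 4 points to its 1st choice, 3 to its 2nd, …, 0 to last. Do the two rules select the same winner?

Yes

Plurality first-place counts: Fay 11, Gus 21, Ana 0, Ben 7, Chen 5 → Gus.
Borda totals: Fay 98, Gus 107, Ana 100, Ben 85, Chen 50 → Gus.
The two rules agree on Gus.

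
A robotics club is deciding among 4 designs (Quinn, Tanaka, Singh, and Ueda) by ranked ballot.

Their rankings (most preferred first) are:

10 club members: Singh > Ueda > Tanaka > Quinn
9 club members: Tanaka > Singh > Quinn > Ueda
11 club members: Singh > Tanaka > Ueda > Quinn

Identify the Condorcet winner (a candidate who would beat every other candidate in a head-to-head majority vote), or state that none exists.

Singh

Head-to-head results (30 voters total):
Quinn vs Tanaka: Tanaka wins 30–0.
Quinn vs Singh: Singh wins 30–0.
Quinn vs Ueda: Ueda wins 21–9.
Tanaka vs Singh: Singh wins 21–9.
Tanaka vs Ueda: Tanaka wins 20–10.
Singh vs Ueda: Singh wins 30–0.
Singh beats each rival — Quinn (30–0), Tanaka (21–9), Ueda (30–0) — so Singh is the Condorcet winner.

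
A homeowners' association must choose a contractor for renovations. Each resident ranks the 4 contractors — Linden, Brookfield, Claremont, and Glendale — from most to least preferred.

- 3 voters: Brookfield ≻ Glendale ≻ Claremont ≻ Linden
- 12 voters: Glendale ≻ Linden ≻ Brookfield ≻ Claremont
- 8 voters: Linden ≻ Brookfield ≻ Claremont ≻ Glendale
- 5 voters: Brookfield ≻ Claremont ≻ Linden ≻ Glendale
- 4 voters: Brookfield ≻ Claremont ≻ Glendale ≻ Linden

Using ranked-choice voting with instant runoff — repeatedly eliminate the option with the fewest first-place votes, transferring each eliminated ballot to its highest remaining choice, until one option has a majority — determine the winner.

Round 1: Brookfield 12, Glendale 12, Linden 8, Claremont 0. Claremont has the fewest and is eliminated.
Round 2: Brookfield 12, Glendale 12, Linden 8. Linden has the fewest and is eliminated.
Round 3: Brookfield 20, Glendale 12. Brookfield has a majority.

Brookfield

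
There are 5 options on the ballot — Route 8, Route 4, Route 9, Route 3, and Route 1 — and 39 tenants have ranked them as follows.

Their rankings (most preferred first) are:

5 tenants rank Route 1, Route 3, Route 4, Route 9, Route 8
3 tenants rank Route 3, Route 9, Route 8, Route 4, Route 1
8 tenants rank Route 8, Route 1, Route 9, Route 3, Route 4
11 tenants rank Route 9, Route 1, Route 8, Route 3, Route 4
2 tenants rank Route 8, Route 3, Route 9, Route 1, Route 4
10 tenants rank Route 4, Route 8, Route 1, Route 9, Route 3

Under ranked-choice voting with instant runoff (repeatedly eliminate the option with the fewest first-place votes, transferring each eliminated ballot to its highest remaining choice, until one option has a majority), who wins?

Route 9

Round 1: Route 9 11, Route 8 10, Route 4 10, Route 1 5, Route 3 3. Route 3 has the fewest and is eliminated.
Round 2: Route 9 14, Route 8 10, Route 4 10, Route 1 5. Route 1 has the fewest and is eliminated.
Round 3: Route 4 15, Route 9 14, Route 8 10. Route 8 has the fewest and is eliminated.
Round 4: Route 9 24, Route 4 15. Route 9 has a majority.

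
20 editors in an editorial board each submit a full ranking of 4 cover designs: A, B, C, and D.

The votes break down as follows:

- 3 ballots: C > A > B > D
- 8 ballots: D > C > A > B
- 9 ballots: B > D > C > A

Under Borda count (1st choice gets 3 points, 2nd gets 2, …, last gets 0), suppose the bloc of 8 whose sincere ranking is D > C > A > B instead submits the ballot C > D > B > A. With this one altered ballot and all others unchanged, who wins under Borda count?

Borda totals with the altered ballot: A 6, B 38, C 42, D 34.
The switch changes the winner from D to C.

C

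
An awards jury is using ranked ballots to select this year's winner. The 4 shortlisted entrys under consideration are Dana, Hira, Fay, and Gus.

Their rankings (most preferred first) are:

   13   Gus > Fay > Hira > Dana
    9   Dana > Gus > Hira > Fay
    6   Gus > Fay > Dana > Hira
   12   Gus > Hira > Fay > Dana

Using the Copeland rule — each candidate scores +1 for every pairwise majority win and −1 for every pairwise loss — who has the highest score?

Gus

Pairwise results:
  Dana vs Hira: Hira wins 25–15.
  Dana vs Fay: Fay wins 31–9.
  Dana vs Gus: Gus wins 31–9.
  Hira vs Fay: Hira wins 21–19.
  Hira vs Gus: Gus wins 40–0.
  Fay vs Gus: Gus wins 40–0.
Copeland scores (wins − losses):
  Dana: 0 − 3 = -3
  Hira: 2 − 1 = 1
  Fay: 1 − 2 = -1
  Gus: 3 − 0 = 3
Gus has the best Copeland score.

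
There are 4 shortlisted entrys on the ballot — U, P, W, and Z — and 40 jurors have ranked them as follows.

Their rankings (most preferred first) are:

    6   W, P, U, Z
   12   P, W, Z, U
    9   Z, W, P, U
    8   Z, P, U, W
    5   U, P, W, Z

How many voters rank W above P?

Ballots ranking W above P: 6+9 = 15.
Ballots ranking P above W: 12+8+5 = 25.
So 15 of 40 voters prefer W to P.

15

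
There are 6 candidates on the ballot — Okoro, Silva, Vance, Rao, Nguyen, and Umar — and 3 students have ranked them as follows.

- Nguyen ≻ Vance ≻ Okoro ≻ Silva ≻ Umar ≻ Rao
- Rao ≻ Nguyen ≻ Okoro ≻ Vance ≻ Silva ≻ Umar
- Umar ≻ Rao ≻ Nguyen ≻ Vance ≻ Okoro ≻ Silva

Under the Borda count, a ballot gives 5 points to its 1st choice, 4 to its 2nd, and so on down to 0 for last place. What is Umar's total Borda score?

Borda scores:
  Okoro: 3 + 3 + 1 = 7
  Silva: 2 + 1 + 0 = 3
  Vance: 4 + 2 + 2 = 8
  Rao: 0 + 5 + 4 = 9
  Nguyen: 5 + 4 + 3 = 12
  Umar: 1 + 0 + 5 = 6

6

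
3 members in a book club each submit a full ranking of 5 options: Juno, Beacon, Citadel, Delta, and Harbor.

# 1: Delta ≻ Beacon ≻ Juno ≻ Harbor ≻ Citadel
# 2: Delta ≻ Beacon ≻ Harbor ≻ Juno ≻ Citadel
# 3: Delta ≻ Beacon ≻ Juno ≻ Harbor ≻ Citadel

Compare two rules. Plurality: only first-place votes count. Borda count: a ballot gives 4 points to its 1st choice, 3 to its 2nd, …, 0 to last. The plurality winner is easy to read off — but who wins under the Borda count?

Plurality first-place counts: Juno 0, Beacon 0, Citadel 0, Delta 3, Harbor 0 → Delta.
Borda totals: Juno 5, Beacon 9, Citadel 0, Delta 12, Harbor 4 → Delta.

Delta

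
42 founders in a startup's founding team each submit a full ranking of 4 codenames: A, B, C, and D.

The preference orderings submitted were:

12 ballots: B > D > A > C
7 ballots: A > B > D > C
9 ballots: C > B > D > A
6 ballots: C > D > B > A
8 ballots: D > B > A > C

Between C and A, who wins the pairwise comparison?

A

Ballots ranking C above A: 9+6 = 15.
Ballots ranking A above C: 12+7+8 = 27.
A wins the head-to-head, 27–15.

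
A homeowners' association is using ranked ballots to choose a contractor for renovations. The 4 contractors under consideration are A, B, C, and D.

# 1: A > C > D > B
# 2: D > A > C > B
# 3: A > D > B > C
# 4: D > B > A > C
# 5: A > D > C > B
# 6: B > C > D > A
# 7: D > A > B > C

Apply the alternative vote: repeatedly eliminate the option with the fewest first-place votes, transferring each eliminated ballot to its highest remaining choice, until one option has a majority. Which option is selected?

Round 1: A 3, D 3, B 1, C 0. C has the fewest and is eliminated.
Round 2: A 3, D 3, B 1. B has the fewest and is eliminated.
Round 3: D 4, A 3. D has a majority.

D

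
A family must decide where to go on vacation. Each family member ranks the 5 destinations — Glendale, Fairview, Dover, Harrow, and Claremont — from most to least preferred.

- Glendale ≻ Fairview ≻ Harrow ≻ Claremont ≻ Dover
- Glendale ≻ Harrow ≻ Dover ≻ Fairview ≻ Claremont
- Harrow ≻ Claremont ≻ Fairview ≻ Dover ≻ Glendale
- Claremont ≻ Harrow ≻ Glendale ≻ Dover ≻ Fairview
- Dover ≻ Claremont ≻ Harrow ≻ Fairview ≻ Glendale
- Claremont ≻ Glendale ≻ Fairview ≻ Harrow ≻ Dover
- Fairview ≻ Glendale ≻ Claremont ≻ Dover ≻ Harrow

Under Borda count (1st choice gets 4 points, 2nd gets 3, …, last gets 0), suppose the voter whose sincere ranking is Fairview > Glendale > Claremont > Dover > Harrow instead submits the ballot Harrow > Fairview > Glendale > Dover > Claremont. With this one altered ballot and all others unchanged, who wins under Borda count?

Borda totals with the altered ballot: Glendale 15, Fairview 12, Dover 9, Harrow 19, Claremont 15.
The switch changes the winner from Claremont to Harrow.

Harrow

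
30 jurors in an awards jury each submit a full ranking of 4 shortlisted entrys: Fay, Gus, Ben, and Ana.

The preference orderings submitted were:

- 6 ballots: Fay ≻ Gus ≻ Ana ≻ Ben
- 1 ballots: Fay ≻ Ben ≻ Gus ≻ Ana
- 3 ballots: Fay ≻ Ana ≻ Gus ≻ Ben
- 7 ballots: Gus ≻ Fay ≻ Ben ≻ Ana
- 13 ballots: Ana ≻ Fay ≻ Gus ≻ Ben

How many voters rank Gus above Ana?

Ballots ranking Gus above Ana: 6+1+7 = 14.
Ballots ranking Ana above Gus: 3+13 = 16.
So 14 of 30 voters prefer Gus to Ana.

14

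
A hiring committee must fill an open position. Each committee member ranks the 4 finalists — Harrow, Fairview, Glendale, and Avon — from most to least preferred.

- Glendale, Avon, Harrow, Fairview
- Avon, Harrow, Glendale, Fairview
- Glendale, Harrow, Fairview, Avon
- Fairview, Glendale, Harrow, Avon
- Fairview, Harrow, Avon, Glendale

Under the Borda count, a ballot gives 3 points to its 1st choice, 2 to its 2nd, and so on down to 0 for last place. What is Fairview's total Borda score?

Borda scores:
  Harrow: 1 + 2 + 2 + 1 + 2 = 8
  Fairview: 0 + 0 + 1 + 3 + 3 = 7
  Glendale: 3 + 1 + 3 + 2 + 0 = 9
  Avon: 2 + 3 + 0 + 0 + 1 = 6

7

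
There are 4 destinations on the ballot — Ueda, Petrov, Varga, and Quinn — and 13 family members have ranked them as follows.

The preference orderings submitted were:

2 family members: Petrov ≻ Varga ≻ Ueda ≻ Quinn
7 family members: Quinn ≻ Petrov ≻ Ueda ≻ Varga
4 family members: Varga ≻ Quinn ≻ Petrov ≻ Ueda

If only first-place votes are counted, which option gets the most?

First-place vote totals:
  Ueda: 0
  Petrov: 2
  Varga: 4
  Quinn: 7
Quinn has the most first-place votes.

Quinn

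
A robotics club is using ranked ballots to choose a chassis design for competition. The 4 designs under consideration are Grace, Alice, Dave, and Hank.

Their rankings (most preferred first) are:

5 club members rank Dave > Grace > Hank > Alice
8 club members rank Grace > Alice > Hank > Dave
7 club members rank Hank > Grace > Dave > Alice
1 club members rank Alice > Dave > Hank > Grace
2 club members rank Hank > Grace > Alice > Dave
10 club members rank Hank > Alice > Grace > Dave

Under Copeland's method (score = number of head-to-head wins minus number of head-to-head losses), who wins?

Hank

Pairwise results:
  Grace vs Alice: Grace wins 22–11.
  Grace vs Dave: Grace wins 27–6.
  Grace vs Hank: Hank wins 20–13.
  Alice vs Dave: Alice wins 21–12.
  Alice vs Hank: Hank wins 24–9.
  Dave vs Hank: Hank wins 27–6.
Copeland scores (wins − losses):
  Grace: 2 − 1 = 1
  Alice: 1 − 2 = -1
  Dave: 0 − 3 = -3
  Hank: 3 − 0 = 3
Hank has the best Copeland score.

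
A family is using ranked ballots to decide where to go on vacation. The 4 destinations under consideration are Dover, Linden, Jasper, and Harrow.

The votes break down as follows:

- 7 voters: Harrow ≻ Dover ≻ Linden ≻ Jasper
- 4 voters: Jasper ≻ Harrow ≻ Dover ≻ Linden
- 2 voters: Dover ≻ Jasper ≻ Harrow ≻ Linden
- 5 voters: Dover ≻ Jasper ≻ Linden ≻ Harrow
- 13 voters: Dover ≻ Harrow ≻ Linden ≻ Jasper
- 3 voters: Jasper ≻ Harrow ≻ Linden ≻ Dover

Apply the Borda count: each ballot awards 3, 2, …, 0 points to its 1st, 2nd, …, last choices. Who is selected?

Borda scores:
  Dover: 7·2 + 4·1 + 2·3 + 5·3 + 13·3 + 3·0 = 78
  Linden: 7·1 + 4·0 + 2·0 + 5·1 + 13·1 + 3·1 = 28
  Jasper: 7·0 + 4·3 + 2·2 + 5·2 + 13·0 + 3·3 = 35
  Harrow: 7·3 + 4·2 + 2·1 + 5·0 + 13·2 + 3·2 = 63
Dover has the highest total.

Dover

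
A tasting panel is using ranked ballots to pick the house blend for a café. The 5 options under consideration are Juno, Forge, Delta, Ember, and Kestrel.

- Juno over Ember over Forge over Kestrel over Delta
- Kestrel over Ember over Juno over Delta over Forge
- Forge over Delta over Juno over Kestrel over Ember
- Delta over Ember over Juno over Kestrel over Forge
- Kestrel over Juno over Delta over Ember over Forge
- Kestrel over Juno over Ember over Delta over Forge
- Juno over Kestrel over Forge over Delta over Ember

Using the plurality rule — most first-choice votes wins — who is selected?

First-place vote totals:
  Juno: 2
  Forge: 1
  Delta: 1
  Ember: 0
  Kestrel: 3
Kestrel has the most first-place votes.

Kestrel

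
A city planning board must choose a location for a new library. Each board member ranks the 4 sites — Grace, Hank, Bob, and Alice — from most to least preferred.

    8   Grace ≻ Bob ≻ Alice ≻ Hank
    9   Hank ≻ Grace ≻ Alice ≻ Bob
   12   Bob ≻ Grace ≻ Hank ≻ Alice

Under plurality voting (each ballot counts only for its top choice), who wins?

First-place vote totals:
  Grace: 8
  Hank: 9
  Bob: 12
  Alice: 0
Bob has the most first-place votes.

Bob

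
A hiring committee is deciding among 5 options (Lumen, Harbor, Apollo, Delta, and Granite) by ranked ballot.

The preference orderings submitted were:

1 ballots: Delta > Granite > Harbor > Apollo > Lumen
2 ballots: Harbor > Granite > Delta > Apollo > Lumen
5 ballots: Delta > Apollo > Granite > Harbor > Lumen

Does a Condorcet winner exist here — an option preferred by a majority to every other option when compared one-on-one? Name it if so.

Delta

Head-to-head results (8 voters total):
Lumen vs Harbor: Harbor wins 8–0.
Lumen vs Apollo: Apollo wins 8–0.
Lumen vs Delta: Delta wins 8–0.
Lumen vs Granite: Granite wins 8–0.
Harbor vs Apollo: Apollo wins 5–3.
Harbor vs Delta: Delta wins 6–2.
Harbor vs Granite: Granite wins 6–2.
Apollo vs Delta: Delta wins 8–0.
Apollo vs Granite: Apollo wins 5–3.
Delta vs Granite: Delta wins 6–2.
Delta beats each rival — Lumen (8–0), Harbor (6–2), Apollo (8–0), Granite (6–2) — so Delta is the Condorcet winner.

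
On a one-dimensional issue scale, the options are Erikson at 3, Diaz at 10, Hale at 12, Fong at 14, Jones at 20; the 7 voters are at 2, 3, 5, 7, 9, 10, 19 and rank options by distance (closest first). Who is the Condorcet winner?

With single-peaked preferences on a line, the Condorcet winner is the candidate closest to the median voter.
The median voter (position 7) is closest to Diaz at 10.
Check: Diaz vs Hale — voters closer to Diaz: 6 of 7.

Diaz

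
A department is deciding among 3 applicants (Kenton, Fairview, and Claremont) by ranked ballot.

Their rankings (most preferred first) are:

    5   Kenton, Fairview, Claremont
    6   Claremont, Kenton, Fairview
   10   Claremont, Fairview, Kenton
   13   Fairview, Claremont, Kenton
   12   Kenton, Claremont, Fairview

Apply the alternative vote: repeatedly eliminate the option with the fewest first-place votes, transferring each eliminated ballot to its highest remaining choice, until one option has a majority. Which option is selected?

Round 1: Kenton 17, Claremont 16, Fairview 13. Fairview has the fewest and is eliminated.
Round 2: Claremont 29, Kenton 17. Claremont has a majority.

Claremont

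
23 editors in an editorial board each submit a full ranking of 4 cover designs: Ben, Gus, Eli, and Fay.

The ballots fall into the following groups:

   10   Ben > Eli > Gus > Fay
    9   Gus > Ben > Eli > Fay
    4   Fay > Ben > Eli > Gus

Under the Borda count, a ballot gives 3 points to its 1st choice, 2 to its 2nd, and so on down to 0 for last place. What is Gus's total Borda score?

37

Borda scores:
  Ben: 10·3 + 9·2 + 4·2 = 56
  Gus: 10·1 + 9·3 + 4·0 = 37
  Eli: 10·2 + 9·1 + 4·1 = 33
  Fay: 10·0 + 9·0 + 4·3 = 12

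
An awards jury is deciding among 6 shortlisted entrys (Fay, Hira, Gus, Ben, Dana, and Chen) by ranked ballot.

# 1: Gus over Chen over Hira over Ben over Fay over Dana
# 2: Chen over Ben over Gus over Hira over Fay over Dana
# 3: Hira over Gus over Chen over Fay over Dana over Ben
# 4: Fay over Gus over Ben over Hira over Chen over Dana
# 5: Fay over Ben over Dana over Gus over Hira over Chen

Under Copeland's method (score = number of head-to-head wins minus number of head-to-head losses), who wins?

Pairwise results:
  Fay vs Hira: Hira wins 3–2.
  Fay vs Gus: Gus wins 3–2.
  Fay vs Ben: Fay wins 3–2.
  Fay vs Dana: Fay wins 5–0.
  Fay vs Chen: Chen wins 3–2.
  Hira vs Gus: Gus wins 4–1.
  Hira vs Ben: Ben wins 3–2.
  Hira vs Dana: Hira wins 4–1.
  Hira vs Chen: Hira wins 3–2.
  Gus vs Ben: Gus wins 3–2.
  Gus vs Dana: Gus wins 4–1.
  Gus vs Chen: Gus wins 4–1.
  Ben vs Dana: Ben wins 4–1.
  Ben vs Chen: Chen wins 3–2.
  Dana vs Chen: Chen wins 4–1.
Copeland scores (wins − losses):
  Fay: 2 − 3 = -1
  Hira: 3 − 2 = 1
  Gus: 5 − 0 = 5
  Ben: 2 − 3 = -1
  Dana: 0 − 5 = -5
  Chen: 3 − 2 = 1
Gus has the best Copeland score.

Gus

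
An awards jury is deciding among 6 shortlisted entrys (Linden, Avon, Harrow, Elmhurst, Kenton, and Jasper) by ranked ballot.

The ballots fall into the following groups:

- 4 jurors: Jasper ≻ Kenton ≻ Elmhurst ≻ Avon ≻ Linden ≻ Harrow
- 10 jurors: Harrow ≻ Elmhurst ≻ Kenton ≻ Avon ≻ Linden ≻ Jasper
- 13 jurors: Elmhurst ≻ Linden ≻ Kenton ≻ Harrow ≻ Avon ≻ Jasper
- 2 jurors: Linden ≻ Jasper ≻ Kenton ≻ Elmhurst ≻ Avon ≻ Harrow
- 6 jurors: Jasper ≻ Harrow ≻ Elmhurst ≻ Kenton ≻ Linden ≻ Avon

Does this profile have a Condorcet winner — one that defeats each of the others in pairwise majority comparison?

Head-to-head results (35 voters total):
Linden vs Avon: Linden wins 21–14.
Linden vs Harrow: Linden wins 19–16.
Linden vs Elmhurst: Elmhurst wins 33–2.
Linden vs Kenton: Kenton wins 20–15.
Linden vs Jasper: Linden wins 25–10.
Avon vs Harrow: Harrow wins 29–6.
Avon vs Elmhurst: Elmhurst wins 35–0.
Avon vs Kenton: Kenton wins 35–0.
Avon vs Jasper: Avon wins 23–12.
Harrow vs Elmhurst: Elmhurst wins 19–16.
Harrow vs Kenton: Kenton wins 19–16.
Harrow vs Jasper: Harrow wins 23–12.
Elmhurst vs Kenton: Elmhurst wins 29–6.
Elmhurst vs Jasper: Elmhurst wins 23–12.
Kenton vs Jasper: Kenton wins 23–12.
Elmhurst beats each rival — Linden (33–2), Avon (35–0), Harrow (19–16), Kenton (29–6), Jasper (23–12) — so Elmhurst is the Condorcet winner.

Yes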